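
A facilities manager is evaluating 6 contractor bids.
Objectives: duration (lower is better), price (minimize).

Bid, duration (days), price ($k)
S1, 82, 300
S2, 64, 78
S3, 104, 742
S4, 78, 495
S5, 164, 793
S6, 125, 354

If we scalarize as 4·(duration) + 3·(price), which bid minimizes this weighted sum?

S2

S1: 4·82 + 3·300 = 1228
S2: 4·64 + 3·78 = 490
S3: 4·104 + 3·742 = 2642
S4: 4·78 + 3·495 = 1797
S5: 4·164 + 3·793 = 3035
S6: 4·125 + 3·354 = 1562
Lowest: S2 at 490.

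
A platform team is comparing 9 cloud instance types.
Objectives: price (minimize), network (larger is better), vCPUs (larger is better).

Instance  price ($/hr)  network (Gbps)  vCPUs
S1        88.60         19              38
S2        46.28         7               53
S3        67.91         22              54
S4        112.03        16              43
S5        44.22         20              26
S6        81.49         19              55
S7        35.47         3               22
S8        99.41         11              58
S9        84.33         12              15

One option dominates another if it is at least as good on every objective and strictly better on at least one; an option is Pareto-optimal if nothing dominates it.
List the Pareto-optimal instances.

S2, S3, S5, S6, S7, S8

S1: dominated by S3 (price 67.91≤88.60, network 22≥19, vCPUs 54≥38).
S2: not dominated.
S3: not dominated (best network).
S4: dominated by S3 (price 67.91≤112.03, network 22≥16, vCPUs 54≥43).
S5: not dominated.
S6: not dominated.
S7: not dominated (best price).
S8: not dominated (best vCPUs).
S9: dominated by S3 (price 67.91≤84.33, network 22≥12, vCPUs 54≥15).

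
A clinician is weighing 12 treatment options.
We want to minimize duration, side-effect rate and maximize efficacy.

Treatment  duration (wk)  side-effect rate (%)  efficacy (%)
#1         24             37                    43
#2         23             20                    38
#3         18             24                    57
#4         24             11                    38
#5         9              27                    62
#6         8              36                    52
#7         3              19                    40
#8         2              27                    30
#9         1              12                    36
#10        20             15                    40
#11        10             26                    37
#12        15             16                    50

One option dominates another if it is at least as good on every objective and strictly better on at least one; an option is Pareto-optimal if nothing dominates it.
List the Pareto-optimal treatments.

#3, #4, #5, #6, #7, #9, #10, #12

#1: dominated by #3 (duration 18≤24, side-effect rate 24≤37, efficacy 57≥43).
#2: dominated by #7 (duration 3≤23, side-effect rate 19≤20, efficacy 40≥38).
#3: not dominated.
#4: not dominated (best side-effect rate).
#5: not dominated (best efficacy).
#6: not dominated.
#7: not dominated.
#8: dominated by #9 (duration 1≤2, side-effect rate 12≤27, efficacy 36≥30).
#9: not dominated (best duration).
#10: not dominated.
#11: dominated by #7 (duration 3≤10, side-effect rate 19≤26, efficacy 40≥37).
#12: not dominated.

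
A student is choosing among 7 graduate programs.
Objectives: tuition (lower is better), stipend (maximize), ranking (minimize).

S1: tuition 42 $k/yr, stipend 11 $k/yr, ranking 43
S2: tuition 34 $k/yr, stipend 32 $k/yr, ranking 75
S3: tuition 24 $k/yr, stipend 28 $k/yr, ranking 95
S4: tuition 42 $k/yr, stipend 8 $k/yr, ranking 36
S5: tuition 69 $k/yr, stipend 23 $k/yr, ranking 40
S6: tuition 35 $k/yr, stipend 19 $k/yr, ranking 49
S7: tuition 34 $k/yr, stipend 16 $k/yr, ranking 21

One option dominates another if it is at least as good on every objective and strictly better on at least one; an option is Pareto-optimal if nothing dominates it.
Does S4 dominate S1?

No

S4 vs S1: S4 is worse on stipend (8 vs 11), so it does not dominate S1.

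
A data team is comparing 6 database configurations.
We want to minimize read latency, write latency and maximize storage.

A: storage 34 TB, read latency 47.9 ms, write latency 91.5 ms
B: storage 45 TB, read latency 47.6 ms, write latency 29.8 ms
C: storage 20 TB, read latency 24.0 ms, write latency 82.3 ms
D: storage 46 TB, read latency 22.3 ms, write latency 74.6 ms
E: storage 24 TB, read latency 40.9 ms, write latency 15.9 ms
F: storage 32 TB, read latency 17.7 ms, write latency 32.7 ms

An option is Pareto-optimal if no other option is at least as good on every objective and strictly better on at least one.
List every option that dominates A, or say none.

B: storage 45≥34, read latency 47.6≤47.9, write latency 29.8≤91.5 — dominates A.
D: storage 46≥34, read latency 22.3≤47.9, write latency 74.6≤91.5 — dominates A.
Others (C, E, F) are each worse than A on at least one objective.

B, D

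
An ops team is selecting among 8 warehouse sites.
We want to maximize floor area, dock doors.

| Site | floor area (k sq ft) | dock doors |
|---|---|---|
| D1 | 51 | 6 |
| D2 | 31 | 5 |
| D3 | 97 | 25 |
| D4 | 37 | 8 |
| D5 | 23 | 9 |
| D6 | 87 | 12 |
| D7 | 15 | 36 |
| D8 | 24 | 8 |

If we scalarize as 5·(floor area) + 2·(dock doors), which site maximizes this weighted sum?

D3

D1: 5·51 + 2·6 = 267
D2: 5·31 + 2·5 = 165
D3: 5·97 + 2·25 = 535
D4: 5·37 + 2·8 = 201
D5: 5·23 + 2·9 = 133
D6: 5·87 + 2·12 = 459
D7: 5·15 + 2·36 = 147
D8: 5·24 + 2·8 = 136
Highest: D3 at 535.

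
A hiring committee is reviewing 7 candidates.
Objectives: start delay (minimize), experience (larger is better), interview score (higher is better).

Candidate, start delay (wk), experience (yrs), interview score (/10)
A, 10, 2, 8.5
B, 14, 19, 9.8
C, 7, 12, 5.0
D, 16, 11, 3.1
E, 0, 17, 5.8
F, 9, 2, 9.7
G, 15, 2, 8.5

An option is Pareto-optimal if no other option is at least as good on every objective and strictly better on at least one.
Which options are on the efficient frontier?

B, E, F

A: dominated by F (start delay 9≤10, experience 2≥2, interview score 9.7≥8.5).
B: not dominated (best experience).
C: dominated by E (start delay 0≤7, experience 17≥12, interview score 5.8≥5.0).
D: dominated by B (start delay 14≤16, experience 19≥11, interview score 9.8≥3.1).
E: not dominated (best start delay).
F: not dominated.
G: dominated by A (start delay 10≤15, experience 2≥2, interview score 8.5≥8.5).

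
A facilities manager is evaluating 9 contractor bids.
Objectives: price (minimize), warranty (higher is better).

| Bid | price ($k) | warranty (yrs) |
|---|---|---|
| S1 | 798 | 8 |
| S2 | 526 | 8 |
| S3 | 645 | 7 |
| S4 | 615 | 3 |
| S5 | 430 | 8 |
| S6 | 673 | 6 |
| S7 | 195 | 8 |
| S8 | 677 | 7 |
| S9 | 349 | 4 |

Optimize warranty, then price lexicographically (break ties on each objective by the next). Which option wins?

S7

First maximize warranty: best is 8, kept {S1, S2, S5, S7}.
Then minimize price: best is 195, kept {S7}.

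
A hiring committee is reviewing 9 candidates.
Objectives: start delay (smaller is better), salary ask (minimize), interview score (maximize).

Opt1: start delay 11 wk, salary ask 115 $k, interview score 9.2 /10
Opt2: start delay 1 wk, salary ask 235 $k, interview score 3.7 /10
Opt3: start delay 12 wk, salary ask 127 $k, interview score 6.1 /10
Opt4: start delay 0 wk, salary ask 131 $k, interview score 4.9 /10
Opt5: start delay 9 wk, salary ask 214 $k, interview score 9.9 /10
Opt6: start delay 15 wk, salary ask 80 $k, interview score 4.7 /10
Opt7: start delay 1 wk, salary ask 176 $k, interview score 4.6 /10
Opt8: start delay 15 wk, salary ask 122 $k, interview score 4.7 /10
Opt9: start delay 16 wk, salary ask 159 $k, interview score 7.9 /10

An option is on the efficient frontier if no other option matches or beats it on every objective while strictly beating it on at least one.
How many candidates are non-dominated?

Opt1: not dominated.
Opt2: dominated by Opt4 (start delay 0≤1, salary ask 131≤235, interview score 4.9≥3.7).
Opt3: dominated by Opt1 (start delay 11≤12, salary ask 115≤127, interview score 9.2≥6.1).
Opt4: not dominated (best start delay).
Opt5: not dominated (best interview score).
Opt6: not dominated (best salary ask).
Opt7: dominated by Opt4 (start delay 0≤1, salary ask 131≤176, interview score 4.9≥4.6).
Opt8: dominated by Opt1 (start delay 11≤15, salary ask 115≤122, interview score 9.2≥4.7).
Opt9: dominated by Opt1 (start delay 11≤16, salary ask 115≤159, interview score 9.2≥7.9).
Pareto-optimal: Opt1, Opt4, Opt5, Opt6 → 4.

4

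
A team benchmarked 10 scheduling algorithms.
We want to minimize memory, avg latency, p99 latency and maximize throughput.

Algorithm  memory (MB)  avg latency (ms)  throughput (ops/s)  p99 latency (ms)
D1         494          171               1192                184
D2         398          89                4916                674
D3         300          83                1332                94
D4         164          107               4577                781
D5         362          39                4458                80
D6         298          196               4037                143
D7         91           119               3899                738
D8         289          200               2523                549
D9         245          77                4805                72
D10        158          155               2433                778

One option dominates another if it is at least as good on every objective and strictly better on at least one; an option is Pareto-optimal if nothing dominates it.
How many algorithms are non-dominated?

5

D1: dominated by D3 (memory 300≤494, avg latency 83≤171, throughput 1332≥1192, p99 latency 94≤184).
D2: not dominated (best throughput).
D3: dominated by D9 (memory 245≤300, avg latency 77≤83, throughput 4805≥1332, p99 latency 72≤94).
D4: not dominated.
D5: not dominated (best avg latency).
D6: dominated by D9 (memory 245≤298, avg latency 77≤196, throughput 4805≥4037, p99 latency 72≤143).
D7: not dominated (best memory).
D8: dominated by D9 (memory 245≤289, avg latency 77≤200, throughput 4805≥2523, p99 latency 72≤549).
D9: not dominated (best p99 latency).
D10: dominated by D7 (memory 91≤158, avg latency 119≤155, throughput 3899≥2433, p99 latency 738≤778).
Pareto-optimal: D2, D4, D5, D7, D9 → 5.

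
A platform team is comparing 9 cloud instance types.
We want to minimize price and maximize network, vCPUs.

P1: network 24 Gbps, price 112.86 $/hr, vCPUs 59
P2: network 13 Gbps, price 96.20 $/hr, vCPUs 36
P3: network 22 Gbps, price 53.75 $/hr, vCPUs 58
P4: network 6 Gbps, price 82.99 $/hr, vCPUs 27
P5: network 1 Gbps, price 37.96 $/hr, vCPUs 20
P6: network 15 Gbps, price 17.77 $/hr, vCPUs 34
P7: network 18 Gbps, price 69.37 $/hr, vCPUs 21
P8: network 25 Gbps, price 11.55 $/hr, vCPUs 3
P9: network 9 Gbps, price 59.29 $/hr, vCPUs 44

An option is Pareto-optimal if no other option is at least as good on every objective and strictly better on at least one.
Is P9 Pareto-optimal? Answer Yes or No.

P3 vs P9: network 22≥9, price 53.75≤59.29, vCPUs 58≥44 — P3 is at least as good on every objective and strictly better on at least one, so P3 dominates P9.

No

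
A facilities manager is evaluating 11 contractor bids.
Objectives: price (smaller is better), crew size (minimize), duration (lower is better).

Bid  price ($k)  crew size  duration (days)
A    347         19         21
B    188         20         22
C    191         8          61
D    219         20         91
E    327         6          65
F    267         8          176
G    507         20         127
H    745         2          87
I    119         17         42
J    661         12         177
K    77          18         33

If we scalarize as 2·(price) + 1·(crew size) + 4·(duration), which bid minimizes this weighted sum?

K

A: 2·347 + 1·19 + 4·21 = 797
B: 2·188 + 1·20 + 4·22 = 484
C: 2·191 + 1·8 + 4·61 = 634
D: 2·219 + 1·20 + 4·91 = 822
E: 2·327 + 1·6 + 4·65 = 920
F: 2·267 + 1·8 + 4·176 = 1246
G: 2·507 + 1·20 + 4·127 = 1542
H: 2·745 + 1·2 + 4·87 = 1840
I: 2·119 + 1·17 + 4·42 = 423
J: 2·661 + 1·12 + 4·177 = 2042
K: 2·77 + 1·18 + 4·33 = 304
Lowest: K at 304.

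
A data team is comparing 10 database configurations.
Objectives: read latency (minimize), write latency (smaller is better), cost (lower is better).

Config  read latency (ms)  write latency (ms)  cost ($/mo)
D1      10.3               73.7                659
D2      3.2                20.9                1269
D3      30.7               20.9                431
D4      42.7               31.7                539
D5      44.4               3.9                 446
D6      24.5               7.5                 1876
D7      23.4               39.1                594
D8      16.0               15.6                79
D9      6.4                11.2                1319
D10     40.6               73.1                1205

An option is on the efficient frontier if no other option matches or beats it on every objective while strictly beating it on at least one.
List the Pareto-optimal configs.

D1: not dominated.
D2: not dominated (best read latency).
D3: dominated by D8 (read latency 16.0≤30.7, write latency 15.6≤20.9, cost 79≤431).
D4: dominated by D3 (read latency 30.7≤42.7, write latency 20.9≤31.7, cost 431≤539).
D5: not dominated (best write latency).
D6: not dominated.
D7: dominated by D8 (read latency 16.0≤23.4, write latency 15.6≤39.1, cost 79≤594).
D8: not dominated (best cost).
D9: not dominated.
D10: dominated by D3 (read latency 30.7≤40.6, write latency 20.9≤73.1, cost 431≤1205).

D1, D2, D5, D6, D8, D9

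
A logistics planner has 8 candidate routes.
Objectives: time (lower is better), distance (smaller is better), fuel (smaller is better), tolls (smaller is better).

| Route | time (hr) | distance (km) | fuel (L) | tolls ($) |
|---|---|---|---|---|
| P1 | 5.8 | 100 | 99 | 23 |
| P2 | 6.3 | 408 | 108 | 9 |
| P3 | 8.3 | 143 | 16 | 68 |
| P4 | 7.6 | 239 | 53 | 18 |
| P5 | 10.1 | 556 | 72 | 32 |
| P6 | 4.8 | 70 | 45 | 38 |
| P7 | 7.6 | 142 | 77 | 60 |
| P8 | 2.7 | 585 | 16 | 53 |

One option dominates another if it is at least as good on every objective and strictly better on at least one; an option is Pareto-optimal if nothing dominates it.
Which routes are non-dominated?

P1: not dominated.
P2: not dominated (best tolls).
P3: not dominated.
P4: not dominated.
P5: dominated by P4 (time 7.6≤10.1, distance 239≤556, fuel 53≤72, tolls 18≤32).
P6: not dominated (best distance).
P7: dominated by P6 (time 4.8≤7.6, distance 70≤142, fuel 45≤77, tolls 38≤60).
P8: not dominated (best time).

P1, P2, P3, P4, P6, P8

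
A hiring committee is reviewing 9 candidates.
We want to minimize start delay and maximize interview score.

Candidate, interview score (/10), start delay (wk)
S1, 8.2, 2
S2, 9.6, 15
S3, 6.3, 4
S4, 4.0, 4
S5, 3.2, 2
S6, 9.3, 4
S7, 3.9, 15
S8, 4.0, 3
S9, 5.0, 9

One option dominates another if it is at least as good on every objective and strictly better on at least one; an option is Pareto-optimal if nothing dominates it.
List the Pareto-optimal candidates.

S1: not dominated.
S2: not dominated (best interview score).
S3: dominated by S1 (interview score 8.2≥6.3, start delay 2≤4).
S4: dominated by S1 (interview score 8.2≥4.0, start delay 2≤4).
S5: dominated by S1 (interview score 8.2≥3.2, start delay 2≤2).
S6: not dominated.
S7: dominated by S1 (interview score 8.2≥3.9, start delay 2≤15).
S8: dominated by S1 (interview score 8.2≥4.0, start delay 2≤3).
S9: dominated by S1 (interview score 8.2≥5.0, start delay 2≤9).

S1, S2, S6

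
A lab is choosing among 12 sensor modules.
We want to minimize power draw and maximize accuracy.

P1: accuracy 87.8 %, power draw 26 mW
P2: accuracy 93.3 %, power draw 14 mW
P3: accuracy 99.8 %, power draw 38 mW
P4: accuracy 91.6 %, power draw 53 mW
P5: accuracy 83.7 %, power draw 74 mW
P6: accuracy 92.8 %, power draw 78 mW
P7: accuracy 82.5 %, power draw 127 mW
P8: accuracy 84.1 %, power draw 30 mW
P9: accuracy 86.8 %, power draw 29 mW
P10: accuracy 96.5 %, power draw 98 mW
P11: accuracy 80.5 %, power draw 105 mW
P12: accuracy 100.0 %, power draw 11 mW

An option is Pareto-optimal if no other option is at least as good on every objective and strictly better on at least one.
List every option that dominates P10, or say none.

P3, P12

P3: accuracy 99.8≥96.5, power draw 38≤98 — dominates P10.
P12: accuracy 100.0≥96.5, power draw 11≤98 — dominates P10.
Others (P1, P2, P4, P5, P6, P7, P8, P9, P11) are each worse than P10 on at least one objective.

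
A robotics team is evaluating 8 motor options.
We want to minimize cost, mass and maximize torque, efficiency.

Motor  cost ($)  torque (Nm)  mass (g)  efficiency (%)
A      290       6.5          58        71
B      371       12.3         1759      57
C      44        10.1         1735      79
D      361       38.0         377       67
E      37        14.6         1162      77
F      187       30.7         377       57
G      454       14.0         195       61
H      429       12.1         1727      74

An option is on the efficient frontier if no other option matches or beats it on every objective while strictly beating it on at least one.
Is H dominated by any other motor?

E vs H: cost 37≤429, torque 14.6≥12.1, mass 1162≤1727, efficiency 77≥74 — E is at least as good on every objective and strictly better on at least one, so E dominates H.

Yes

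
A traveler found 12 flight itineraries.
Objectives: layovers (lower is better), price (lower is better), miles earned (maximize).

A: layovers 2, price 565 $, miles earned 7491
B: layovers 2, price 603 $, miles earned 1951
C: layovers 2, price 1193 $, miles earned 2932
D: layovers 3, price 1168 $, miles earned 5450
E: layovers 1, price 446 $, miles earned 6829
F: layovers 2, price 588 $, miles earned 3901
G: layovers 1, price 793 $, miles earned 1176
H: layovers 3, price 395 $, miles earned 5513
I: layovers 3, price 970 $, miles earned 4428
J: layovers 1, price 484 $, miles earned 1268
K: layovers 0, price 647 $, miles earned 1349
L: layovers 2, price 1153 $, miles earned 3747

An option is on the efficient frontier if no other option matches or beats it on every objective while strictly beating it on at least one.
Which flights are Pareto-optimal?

A: not dominated (best miles earned).
B: dominated by A (layovers 2≤2, price 565≤603, miles earned 7491≥1951).
C: dominated by A (layovers 2≤2, price 565≤1193, miles earned 7491≥2932).
D: dominated by A (layovers 2≤3, price 565≤1168, miles earned 7491≥5450).
E: not dominated.
F: dominated by A (layovers 2≤2, price 565≤588, miles earned 7491≥3901).
G: dominated by E (layovers 1≤1, price 446≤793, miles earned 6829≥1176).
H: not dominated (best price).
I: dominated by A (layovers 2≤3, price 565≤970, miles earned 7491≥4428).
J: dominated by E (layovers 1≤1, price 446≤484, miles earned 6829≥1268).
K: not dominated (best layovers).
L: dominated by A (layovers 2≤2, price 565≤1153, miles earned 7491≥3747).

A, E, H, K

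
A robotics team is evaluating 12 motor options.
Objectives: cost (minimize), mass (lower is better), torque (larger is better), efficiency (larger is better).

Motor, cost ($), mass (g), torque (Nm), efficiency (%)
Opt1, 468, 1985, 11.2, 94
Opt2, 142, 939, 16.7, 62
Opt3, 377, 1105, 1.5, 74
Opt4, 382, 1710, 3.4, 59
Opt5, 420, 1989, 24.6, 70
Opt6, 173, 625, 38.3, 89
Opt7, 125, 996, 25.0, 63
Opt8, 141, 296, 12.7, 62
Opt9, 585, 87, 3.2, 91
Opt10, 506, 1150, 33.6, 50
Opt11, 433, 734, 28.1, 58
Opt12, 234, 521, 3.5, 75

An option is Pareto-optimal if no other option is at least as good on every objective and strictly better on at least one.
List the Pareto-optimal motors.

Opt1, Opt2, Opt6, Opt7, Opt8, Opt9, Opt12

Opt1: not dominated (best efficiency).
Opt2: not dominated.
Opt3: dominated by Opt6 (cost 173≤377, mass 625≤1105, torque 38.3≥1.5, efficiency 89≥74).
Opt4: dominated by Opt2 (cost 142≤382, mass 939≤1710, torque 16.7≥3.4, efficiency 62≥59).
Opt5: dominated by Opt6 (cost 173≤420, mass 625≤1989, torque 38.3≥24.6, efficiency 89≥70).
Opt6: not dominated (best torque).
Opt7: not dominated (best cost).
Opt8: not dominated.
Opt9: not dominated (best mass).
Opt10: dominated by Opt6 (cost 173≤506, mass 625≤1150, torque 38.3≥33.6, efficiency 89≥50).
Opt11: dominated by Opt6 (cost 173≤433, mass 625≤734, torque 38.3≥28.1, efficiency 89≥58).
Opt12: not dominated.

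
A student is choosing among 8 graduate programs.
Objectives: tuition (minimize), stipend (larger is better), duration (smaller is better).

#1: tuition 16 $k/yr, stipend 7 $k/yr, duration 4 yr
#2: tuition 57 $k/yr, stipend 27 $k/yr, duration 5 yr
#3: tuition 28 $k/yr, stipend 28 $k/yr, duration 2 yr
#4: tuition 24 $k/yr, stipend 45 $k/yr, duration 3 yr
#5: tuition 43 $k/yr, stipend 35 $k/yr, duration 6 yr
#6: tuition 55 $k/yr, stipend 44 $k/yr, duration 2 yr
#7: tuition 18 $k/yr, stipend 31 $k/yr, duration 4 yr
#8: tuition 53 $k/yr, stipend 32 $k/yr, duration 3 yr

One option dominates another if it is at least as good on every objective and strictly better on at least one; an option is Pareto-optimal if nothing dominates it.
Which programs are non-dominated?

#1, #3, #4, #6, #7

#1: not dominated (best tuition).
#2: dominated by #3 (tuition 28≤57, stipend 28≥27, duration 2≤5).
#3: not dominated.
#4: not dominated (best stipend).
#5: dominated by #4 (tuition 24≤43, stipend 45≥35, duration 3≤6).
#6: not dominated.
#7: not dominated.
#8: dominated by #4 (tuition 24≤53, stipend 45≥32, duration 3≤3).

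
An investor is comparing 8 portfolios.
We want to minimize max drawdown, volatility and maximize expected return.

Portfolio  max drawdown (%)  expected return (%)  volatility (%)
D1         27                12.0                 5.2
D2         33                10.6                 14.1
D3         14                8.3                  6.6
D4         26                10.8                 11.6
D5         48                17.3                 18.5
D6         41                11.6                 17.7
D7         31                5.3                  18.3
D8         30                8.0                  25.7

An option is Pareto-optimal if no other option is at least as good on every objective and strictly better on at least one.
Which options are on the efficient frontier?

D1: not dominated (best volatility).
D2: dominated by D1 (max drawdown 27≤33, expected return 12.0≥10.6, volatility 5.2≤14.1).
D3: not dominated (best max drawdown).
D4: not dominated.
D5: not dominated (best expected return).
D6: dominated by D1 (max drawdown 27≤41, expected return 12.0≥11.6, volatility 5.2≤17.7).
D7: dominated by D1 (max drawdown 27≤31, expected return 12.0≥5.3, volatility 5.2≤18.3).
D8: dominated by D1 (max drawdown 27≤30, expected return 12.0≥8.0, volatility 5.2≤25.7).

D1, D3, D4, D5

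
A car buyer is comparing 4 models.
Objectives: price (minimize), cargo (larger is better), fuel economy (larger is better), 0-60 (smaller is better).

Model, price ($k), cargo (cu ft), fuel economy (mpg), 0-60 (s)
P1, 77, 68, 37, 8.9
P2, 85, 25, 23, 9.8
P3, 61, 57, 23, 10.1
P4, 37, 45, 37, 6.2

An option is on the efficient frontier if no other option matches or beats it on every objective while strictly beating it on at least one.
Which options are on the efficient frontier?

P1, P3, P4

P1: not dominated (best cargo).
P2: dominated by P1 (price 77≤85, cargo 68≥25, fuel economy 37≥23, 0-60 8.9≤9.8).
P3: not dominated.
P4: not dominated (best price).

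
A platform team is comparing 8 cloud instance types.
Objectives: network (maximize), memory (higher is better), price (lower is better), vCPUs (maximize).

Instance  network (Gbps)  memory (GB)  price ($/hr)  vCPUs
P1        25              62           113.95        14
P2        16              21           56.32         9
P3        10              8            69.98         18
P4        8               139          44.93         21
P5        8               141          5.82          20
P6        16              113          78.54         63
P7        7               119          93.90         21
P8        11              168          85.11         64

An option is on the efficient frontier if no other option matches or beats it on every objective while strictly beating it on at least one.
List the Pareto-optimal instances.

P1: not dominated (best network).
P2: not dominated.
P3: not dominated.
P4: not dominated.
P5: not dominated (best price).
P6: not dominated.
P7: dominated by P4 (network 8≥7, memory 139≥119, price 44.93≤93.90, vCPUs 21≥21).
P8: not dominated (best memory).

P1, P2, P3, P4, P5, P6, P8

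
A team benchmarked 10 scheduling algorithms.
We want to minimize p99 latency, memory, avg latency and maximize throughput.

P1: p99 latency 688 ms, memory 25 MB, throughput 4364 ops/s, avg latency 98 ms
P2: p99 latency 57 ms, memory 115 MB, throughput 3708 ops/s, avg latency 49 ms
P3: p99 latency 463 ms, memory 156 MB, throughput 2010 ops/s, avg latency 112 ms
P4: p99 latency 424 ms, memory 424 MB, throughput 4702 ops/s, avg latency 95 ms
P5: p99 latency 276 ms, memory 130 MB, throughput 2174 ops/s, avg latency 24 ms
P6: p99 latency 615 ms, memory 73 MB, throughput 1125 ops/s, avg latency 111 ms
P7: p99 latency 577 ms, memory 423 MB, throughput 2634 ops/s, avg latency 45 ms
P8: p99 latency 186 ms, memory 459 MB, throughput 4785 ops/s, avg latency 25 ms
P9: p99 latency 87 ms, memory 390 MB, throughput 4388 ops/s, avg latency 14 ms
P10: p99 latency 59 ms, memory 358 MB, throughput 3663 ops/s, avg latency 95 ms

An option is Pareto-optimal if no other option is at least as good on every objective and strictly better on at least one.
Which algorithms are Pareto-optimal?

P1, P2, P4, P5, P6, P8, P9

P1: not dominated (best memory).
P2: not dominated (best p99 latency).
P3: dominated by P2 (p99 latency 57≤463, memory 115≤156, throughput 3708≥2010, avg latency 49≤112).
P4: not dominated.
P5: not dominated.
P6: not dominated.
P7: dominated by P9 (p99 latency 87≤577, memory 390≤423, throughput 4388≥2634, avg latency 14≤45).
P8: not dominated (best throughput).
P9: not dominated (best avg latency).
P10: dominated by P2 (p99 latency 57≤59, memory 115≤358, throughput 3708≥3663, avg latency 49≤95).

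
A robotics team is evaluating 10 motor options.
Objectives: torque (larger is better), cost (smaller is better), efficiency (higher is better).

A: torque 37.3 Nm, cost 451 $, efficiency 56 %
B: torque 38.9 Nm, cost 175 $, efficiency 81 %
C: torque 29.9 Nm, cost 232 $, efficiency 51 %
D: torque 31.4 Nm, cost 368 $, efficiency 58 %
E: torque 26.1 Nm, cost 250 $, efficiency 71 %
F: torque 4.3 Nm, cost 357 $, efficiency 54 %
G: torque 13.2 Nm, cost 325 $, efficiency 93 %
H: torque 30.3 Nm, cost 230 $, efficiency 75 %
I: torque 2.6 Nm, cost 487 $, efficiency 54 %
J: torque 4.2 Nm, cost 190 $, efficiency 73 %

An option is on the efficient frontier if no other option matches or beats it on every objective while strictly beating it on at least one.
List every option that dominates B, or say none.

none

A: worse on torque (37.3 vs 38.9).
C: worse on torque (29.9 vs 38.9).
D: worse on torque (31.4 vs 38.9).
E: worse on torque (26.1 vs 38.9).
F: worse on torque (4.3 vs 38.9).
G: worse on torque (13.2 vs 38.9).
H: worse on torque (30.3 vs 38.9).
I: worse on torque (2.6 vs 38.9).
J: worse on torque (4.2 vs 38.9).
No option dominates B.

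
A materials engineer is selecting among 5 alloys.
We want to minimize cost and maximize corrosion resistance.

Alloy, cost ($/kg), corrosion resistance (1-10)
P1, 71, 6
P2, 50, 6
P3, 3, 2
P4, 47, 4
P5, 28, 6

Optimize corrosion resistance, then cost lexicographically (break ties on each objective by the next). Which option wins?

P5

First maximize corrosion resistance: best is 6, kept {P1, P2, P5}.
Then minimize cost: best is 28, kept {P5}.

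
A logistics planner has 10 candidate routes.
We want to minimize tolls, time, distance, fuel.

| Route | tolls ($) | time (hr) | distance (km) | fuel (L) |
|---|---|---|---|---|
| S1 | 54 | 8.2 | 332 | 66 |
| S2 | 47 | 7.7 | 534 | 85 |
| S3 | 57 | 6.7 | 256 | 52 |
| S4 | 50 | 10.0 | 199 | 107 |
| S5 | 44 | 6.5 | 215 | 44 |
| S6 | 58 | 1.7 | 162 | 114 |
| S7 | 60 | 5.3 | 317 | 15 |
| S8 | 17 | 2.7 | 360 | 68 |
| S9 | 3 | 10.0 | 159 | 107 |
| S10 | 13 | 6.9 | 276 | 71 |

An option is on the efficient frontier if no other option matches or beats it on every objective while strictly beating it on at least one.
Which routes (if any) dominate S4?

S9: tolls 3≤50, time 10.0≤10.0, distance 159≤199, fuel 107≤107 — dominates S4.
Others (S1, S2, S3, S5, S6, S7, S8, S10) are each worse than S4 on at least one objective.

S9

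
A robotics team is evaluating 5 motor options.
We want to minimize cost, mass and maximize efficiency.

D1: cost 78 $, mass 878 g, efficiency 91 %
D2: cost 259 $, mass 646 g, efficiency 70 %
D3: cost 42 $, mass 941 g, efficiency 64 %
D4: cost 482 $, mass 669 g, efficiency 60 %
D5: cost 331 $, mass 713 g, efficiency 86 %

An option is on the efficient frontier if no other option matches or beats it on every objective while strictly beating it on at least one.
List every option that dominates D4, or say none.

D2

D2: cost 259≤482, mass 646≤669, efficiency 70≥60 — dominates D4.
Others (D1, D3, D5) are each worse than D4 on at least one objective.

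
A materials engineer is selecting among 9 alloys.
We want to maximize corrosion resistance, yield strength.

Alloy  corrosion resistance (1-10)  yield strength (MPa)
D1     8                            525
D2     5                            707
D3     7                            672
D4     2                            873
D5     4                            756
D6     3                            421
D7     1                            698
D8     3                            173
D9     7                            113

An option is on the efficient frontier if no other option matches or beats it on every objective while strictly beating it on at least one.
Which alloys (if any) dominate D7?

D2: corrosion resistance 5≥1, yield strength 707≥698 — dominates D7.
D4: corrosion resistance 2≥1, yield strength 873≥698 — dominates D7.
D5: corrosion resistance 4≥1, yield strength 756≥698 — dominates D7.
Others (D1, D3, D6, D8, D9) are each worse than D7 on at least one objective.

D2, D4, D5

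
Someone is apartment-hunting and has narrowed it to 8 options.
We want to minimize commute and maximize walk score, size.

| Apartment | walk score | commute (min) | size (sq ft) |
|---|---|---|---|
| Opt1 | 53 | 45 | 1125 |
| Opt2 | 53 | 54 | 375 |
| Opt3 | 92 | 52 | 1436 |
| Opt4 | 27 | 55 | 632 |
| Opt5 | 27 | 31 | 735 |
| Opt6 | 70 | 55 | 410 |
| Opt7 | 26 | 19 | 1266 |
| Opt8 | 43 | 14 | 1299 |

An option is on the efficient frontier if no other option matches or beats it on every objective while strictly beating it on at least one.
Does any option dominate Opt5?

Opt8 vs Opt5: walk score 43≥27, commute 14≤31, size 1299≥735 — Opt8 is at least as good on every objective and strictly better on at least one, so Opt8 dominates Opt5.

Yes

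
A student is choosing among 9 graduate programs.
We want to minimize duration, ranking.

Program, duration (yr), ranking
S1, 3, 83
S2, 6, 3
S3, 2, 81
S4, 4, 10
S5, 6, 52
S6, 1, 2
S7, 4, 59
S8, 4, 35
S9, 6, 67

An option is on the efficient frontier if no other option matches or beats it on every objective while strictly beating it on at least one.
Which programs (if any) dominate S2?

S6: duration 1≤6, ranking 2≤3 — dominates S2.
Others (S1, S3, S4, S5, S7, S8, S9) are each worse than S2 on at least one objective.

S6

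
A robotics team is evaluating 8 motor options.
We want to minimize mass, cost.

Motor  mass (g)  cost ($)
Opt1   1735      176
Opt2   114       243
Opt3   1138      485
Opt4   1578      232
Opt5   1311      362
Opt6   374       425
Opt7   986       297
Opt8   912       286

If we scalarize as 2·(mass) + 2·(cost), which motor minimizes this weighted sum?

Opt1: 2·1735 + 2·176 = 3822
Opt2: 2·114 + 2·243 = 714
Opt3: 2·1138 + 2·485 = 3246
Opt4: 2·1578 + 2·232 = 3620
Opt5: 2·1311 + 2·362 = 3346
Opt6: 2·374 + 2·425 = 1598
Opt7: 2·986 + 2·297 = 2566
Opt8: 2·912 + 2·286 = 2396
Lowest: Opt2 at 714.

Opt2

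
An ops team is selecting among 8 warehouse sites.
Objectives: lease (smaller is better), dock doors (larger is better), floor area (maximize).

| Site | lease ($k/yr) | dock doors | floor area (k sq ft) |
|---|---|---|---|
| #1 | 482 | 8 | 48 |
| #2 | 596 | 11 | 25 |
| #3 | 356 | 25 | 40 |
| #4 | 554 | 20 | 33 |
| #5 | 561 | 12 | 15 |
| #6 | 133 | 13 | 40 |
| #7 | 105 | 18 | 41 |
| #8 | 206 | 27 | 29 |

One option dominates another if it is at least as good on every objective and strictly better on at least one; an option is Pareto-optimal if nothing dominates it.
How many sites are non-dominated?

#1: not dominated (best floor area).
#2: dominated by #3 (lease 356≤596, dock doors 25≥11, floor area 40≥25).
#3: not dominated.
#4: dominated by #3 (lease 356≤554, dock doors 25≥20, floor area 40≥33).
#5: dominated by #3 (lease 356≤561, dock doors 25≥12, floor area 40≥15).
#6: dominated by #7 (lease 105≤133, dock doors 18≥13, floor area 41≥40).
#7: not dominated (best lease).
#8: not dominated (best dock doors).
Pareto-optimal: #1, #3, #7, #8 → 4.

4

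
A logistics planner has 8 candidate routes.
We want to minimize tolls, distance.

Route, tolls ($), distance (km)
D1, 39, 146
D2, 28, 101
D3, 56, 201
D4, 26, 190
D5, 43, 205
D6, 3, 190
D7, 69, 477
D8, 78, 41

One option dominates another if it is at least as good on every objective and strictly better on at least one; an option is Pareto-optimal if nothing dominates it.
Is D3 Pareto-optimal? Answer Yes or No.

No

D1 vs D3: tolls 39≤56, distance 146≤201 — D1 is at least as good on every objective and strictly better on at least one, so D1 dominates D3.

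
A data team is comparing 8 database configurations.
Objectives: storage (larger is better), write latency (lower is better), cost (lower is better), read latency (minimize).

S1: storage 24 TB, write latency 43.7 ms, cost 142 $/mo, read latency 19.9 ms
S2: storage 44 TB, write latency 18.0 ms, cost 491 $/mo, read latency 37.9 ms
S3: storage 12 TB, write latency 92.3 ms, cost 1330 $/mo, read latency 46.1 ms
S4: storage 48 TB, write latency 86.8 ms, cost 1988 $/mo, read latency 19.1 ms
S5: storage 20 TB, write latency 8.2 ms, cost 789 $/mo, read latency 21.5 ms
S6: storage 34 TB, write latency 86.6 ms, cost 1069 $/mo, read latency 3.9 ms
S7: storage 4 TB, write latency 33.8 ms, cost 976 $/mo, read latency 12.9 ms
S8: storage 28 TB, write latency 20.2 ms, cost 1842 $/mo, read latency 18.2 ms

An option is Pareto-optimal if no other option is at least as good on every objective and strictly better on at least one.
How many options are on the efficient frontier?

S1: not dominated (best cost).
S2: not dominated.
S3: dominated by S1 (storage 24≥12, write latency 43.7≤92.3, cost 142≤1330, read latency 19.9≤46.1).
S4: not dominated (best storage).
S5: not dominated (best write latency).
S6: not dominated (best read latency).
S7: not dominated.
S8: not dominated.
Pareto-optimal: S1, S2, S4, S5, S6, S7, S8 → 7.

7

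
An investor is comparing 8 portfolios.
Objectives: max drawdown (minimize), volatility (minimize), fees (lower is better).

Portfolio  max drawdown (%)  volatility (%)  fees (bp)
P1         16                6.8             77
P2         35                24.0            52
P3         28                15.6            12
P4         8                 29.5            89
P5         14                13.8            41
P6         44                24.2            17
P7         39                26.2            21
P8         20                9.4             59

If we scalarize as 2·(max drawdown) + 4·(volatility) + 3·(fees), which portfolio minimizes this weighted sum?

P3

P1: 2·16 + 4·6.8 + 3·77 = 290.2
P2: 2·35 + 4·24.0 + 3·52 = 322.0
P3: 2·28 + 4·15.6 + 3·12 = 154.4
P4: 2·8 + 4·29.5 + 3·89 = 401.0
P5: 2·14 + 4·13.8 + 3·41 = 206.2
P6: 2·44 + 4·24.2 + 3·17 = 235.8
P7: 2·39 + 4·26.2 + 3·21 = 245.8
P8: 2·20 + 4·9.4 + 3·59 = 254.6
Lowest: P3 at 154.4.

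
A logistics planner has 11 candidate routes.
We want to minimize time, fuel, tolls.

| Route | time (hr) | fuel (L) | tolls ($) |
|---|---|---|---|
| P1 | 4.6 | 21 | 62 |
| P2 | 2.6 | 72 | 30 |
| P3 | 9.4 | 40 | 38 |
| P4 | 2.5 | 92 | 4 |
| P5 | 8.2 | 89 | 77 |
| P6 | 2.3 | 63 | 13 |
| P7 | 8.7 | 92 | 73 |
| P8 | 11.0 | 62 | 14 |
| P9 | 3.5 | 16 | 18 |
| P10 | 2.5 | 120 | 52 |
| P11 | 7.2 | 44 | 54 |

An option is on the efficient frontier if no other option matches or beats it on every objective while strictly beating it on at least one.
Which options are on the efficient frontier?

P4, P6, P8, P9

P1: dominated by P9 (time 3.5≤4.6, fuel 16≤21, tolls 18≤62).
P2: dominated by P6 (time 2.3≤2.6, fuel 63≤72, tolls 13≤30).
P3: dominated by P9 (time 3.5≤9.4, fuel 16≤40, tolls 18≤38).
P4: not dominated (best tolls).
P5: dominated by P1 (time 4.6≤8.2, fuel 21≤89, tolls 62≤77).
P6: not dominated (best time).
P7: dominated by P1 (time 4.6≤8.7, fuel 21≤92, tolls 62≤73).
P8: not dominated.
P9: not dominated (best fuel).
P10: dominated by P4 (time 2.5≤2.5, fuel 92≤120, tolls 4≤52).
P11: dominated by P9 (time 3.5≤7.2, fuel 16≤44, tolls 18≤54).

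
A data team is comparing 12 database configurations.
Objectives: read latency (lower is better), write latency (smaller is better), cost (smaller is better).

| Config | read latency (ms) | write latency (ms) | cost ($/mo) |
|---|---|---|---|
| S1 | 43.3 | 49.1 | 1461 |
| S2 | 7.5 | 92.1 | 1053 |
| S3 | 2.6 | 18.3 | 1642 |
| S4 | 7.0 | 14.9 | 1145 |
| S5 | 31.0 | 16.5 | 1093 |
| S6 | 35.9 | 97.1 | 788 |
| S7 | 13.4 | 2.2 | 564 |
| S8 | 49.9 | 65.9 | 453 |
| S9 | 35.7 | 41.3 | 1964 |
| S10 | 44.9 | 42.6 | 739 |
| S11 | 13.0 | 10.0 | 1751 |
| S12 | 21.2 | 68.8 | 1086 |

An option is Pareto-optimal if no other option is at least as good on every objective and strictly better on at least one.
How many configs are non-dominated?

6

S1: dominated by S4 (read latency 7.0≤43.3, write latency 14.9≤49.1, cost 1145≤1461).
S2: not dominated.
S3: not dominated (best read latency).
S4: not dominated.
S5: dominated by S7 (read latency 13.4≤31.0, write latency 2.2≤16.5, cost 564≤1093).
S6: dominated by S7 (read latency 13.4≤35.9, write latency 2.2≤97.1, cost 564≤788).
S7: not dominated (best write latency).
S8: not dominated (best cost).
S9: dominated by S3 (read latency 2.6≤35.7, write latency 18.3≤41.3, cost 1642≤1964).
S10: dominated by S7 (read latency 13.4≤44.9, write latency 2.2≤42.6, cost 564≤739).
S11: not dominated.
S12: dominated by S7 (read latency 13.4≤21.2, write latency 2.2≤68.8, cost 564≤1086).
Pareto-optimal: S2, S3, S4, S7, S8, S11 → 6.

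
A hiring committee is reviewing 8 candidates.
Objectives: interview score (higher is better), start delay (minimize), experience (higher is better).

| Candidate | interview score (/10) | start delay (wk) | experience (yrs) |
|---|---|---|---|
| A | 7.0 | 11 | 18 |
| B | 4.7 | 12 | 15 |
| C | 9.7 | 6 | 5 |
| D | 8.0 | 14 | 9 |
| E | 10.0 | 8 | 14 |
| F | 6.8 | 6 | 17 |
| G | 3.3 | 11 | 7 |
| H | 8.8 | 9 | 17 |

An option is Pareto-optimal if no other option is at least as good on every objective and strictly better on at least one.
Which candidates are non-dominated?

A, C, E, F, H

A: not dominated (best experience).
B: dominated by A (interview score 7.0≥4.7, start delay 11≤12, experience 18≥15).
C: not dominated.
D: dominated by E (interview score 10.0≥8.0, start delay 8≤14, experience 14≥9).
E: not dominated (best interview score).
F: not dominated.
G: dominated by A (interview score 7.0≥3.3, start delay 11≤11, experience 18≥7).
H: not dominated.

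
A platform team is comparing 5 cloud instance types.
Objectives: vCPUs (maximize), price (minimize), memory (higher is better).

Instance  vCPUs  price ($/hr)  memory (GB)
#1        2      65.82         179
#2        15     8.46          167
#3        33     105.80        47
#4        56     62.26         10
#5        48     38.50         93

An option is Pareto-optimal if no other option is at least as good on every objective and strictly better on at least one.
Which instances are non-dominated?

#1, #2, #4, #5

#1: not dominated (best memory).
#2: not dominated (best price).
#3: dominated by #5 (vCPUs 48≥33, price 38.50≤105.80, memory 93≥47).
#4: not dominated (best vCPUs).
#5: not dominated.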